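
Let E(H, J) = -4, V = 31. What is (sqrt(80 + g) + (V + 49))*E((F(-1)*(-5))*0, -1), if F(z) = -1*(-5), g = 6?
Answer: -320 - 4*sqrt(86) ≈ -357.09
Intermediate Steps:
F(z) = 5
(sqrt(80 + g) + (V + 49))*E((F(-1)*(-5))*0, -1) = (sqrt(80 + 6) + (31 + 49))*(-4) = (sqrt(86) + 80)*(-4) = (80 + sqrt(86))*(-4) = -320 - 4*sqrt(86)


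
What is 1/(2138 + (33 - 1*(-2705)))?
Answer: 1/4876 ≈ 0.00020509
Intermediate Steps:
1/(2138 + (33 - 1*(-2705))) = 1/(2138 + (33 + 2705)) = 1/(2138 + 2738) = 1/4876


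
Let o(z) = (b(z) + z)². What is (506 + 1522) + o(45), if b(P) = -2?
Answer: 3877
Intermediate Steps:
o(z) = (-2 + z)²
(506 + 1522) + o(45) = (506 + 1522) + (-2 + 45)² = 2028 + 43² = 2028 + 1849 = 3877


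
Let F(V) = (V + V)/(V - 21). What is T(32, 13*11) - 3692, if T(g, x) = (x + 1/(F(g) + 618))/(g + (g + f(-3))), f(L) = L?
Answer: -1544423467/418582 ≈ -3689.7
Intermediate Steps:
F(V) = 2*V/(-21 + V) (F(V) = (2*V)/(-21 + V) = 2*V/(-21 + V))
T(g, x) = (x + 1/(618 + 2*g/(-21 + g)))/(-3 + 2*g) (T(g, x) = (x + 1/(2*g/(-21 + g) + 618))/(g + (g - 3)) = (x + 1/(618 + 2*g/(-21 + g)))/(g + (-3 + g)) = (x + 1/(618 + 2*g/(-21 + g)))/(-3 + 2*g))
T(32, 13*11) - 3692 = (-21 + 32 - 168714*11 + 620*32*(13*11))/(2*(19467 - 13908*32 + 620*32²)) - 3692 = (-21 + 32 - 12978*143 + 620*32*143)/(2*(19467 - 445056 + 620*1024)) - 3692 = (-21 + 32 - 1855854 + 2837120)/(2*(19467 - 445056 + 634880)) - 3692 = (½)*981277/209291 - 3692 = (½)*(1/209291)*981277 - 3692 = 981277/418582 - 3692 = -1544423467/418582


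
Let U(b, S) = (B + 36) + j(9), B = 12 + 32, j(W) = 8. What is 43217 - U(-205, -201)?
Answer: 43129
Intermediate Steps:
B = 44
U(b, S) = 88 (U(b, S) = (44 + 36) + 8 = 80 + 8 = 88)
43217 - U(-205, -201) = 43217 - 1*88 = 43217 - 88 = 43129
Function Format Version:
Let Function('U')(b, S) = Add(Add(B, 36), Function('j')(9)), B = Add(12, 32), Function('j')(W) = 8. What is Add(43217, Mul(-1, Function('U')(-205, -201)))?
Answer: 43129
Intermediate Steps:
B = 44
Function('U')(b, S) = 88 (Function('U')(b, S) = Add(Add(44, 36), 8) = Add(80, 8) = 88)
Add(43217, Mul(-1, Function('U')(-205, -201))) = Add(43217, Mul(-1, 88)) = Add(43217, -88) = 43129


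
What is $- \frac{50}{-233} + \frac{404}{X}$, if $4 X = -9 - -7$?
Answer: $- \frac{188214}{233} \approx -807.79$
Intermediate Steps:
$X = - \frac{1}{2}$ ($X = \frac{-9 - -7}{4} = \frac{-9 + 7}{4} = \frac{1}{4} \left(-2\right) = - \frac{1}{2} \approx -0.5$)
$- \frac{50}{-233} + \frac{404}{X} = - \frac{50}{-233} + \frac{404}{- \frac{1}{2}} = \left(-50\right) \left(- \frac{1}{233}\right) + 404 \left(-2\right) = \frac{50}{233} - 808 = - \frac{188214}{233}$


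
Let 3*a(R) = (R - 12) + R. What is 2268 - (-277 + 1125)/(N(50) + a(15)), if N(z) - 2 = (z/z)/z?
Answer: 867068/401 ≈ 2162.3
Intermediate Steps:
N(z) = 2 + 1/z (N(z) = 2 + (z/z)/z = 2 + 1/z)
a(R) = -4 + 2*R/3 (a(R) = ((R - 12) + R)/3 = ((-12 + R) + R)/3 = (-12 + 2*R)/3 = -4 + 2*R/3)
2268 - (-277 + 1125)/(N(50) + a(15)) = 2268 - (-277 + 1125)/((2 + 1/50) + (-4 + (⅔)*15)) = 2268 - 848/((2 + 1/50) + (-4 + 10)) = 2268 - 848/(101/50 + 6) = 2268 - 848/401/50 = 2268 - 848*50/401 = 2268 - 1*42400/401 = 2268 - 42400/401 = 867068/401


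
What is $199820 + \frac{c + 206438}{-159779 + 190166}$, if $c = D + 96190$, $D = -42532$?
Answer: $\frac{6072190436}{30387} \approx 1.9983 \cdot 10^{5}$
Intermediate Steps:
$c = 53658$ ($c = -42532 + 96190 = 53658$)
$199820 + \frac{c + 206438}{-159779 + 190166} = 199820 + \frac{53658 + 206438}{-159779 + 190166} = 199820 + \frac{260096}{30387} = \frac{6072190436}{30387}$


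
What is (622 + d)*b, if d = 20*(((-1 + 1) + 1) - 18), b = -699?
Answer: -197118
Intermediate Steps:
d = -340 (d = 20*((0 + 1) - 18) = 20*(1 - 18) = 20*(-17) = -340)
(622 + d)*b = (622 - 340)*(-699) = 282*(-699) = -197118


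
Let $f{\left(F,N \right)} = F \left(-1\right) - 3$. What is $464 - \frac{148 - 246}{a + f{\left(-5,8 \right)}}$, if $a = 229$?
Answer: $\frac{15326}{33} \approx 464.42$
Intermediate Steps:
$f{\left(F,N \right)} = -3 - F$ ($f{\left(F,N \right)} = - F - 3 = -3 - F$)
$464 - \frac{148 - 246}{a + f{\left(-5,8 \right)}} = 464 - \frac{148 - 246}{229 - -2} = 464 - - \frac{98}{229 + \left(-3 + 5\right)} = 464 - - \frac{98}{229 + 2} = 464 - - \frac{98}{231} = 464 - \left(-98\right) \frac{1}{231} = 464 - - \frac{14}{33} = 464 + \frac{14}{33} = \frac{15326}{33}$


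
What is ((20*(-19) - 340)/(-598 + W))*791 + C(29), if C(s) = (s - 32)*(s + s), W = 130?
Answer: 13558/13 ≈ 1042.9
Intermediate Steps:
C(s) = 2*s*(-32 + s) (C(s) = (-32 + s)*(2*s) = 2*s*(-32 + s))
((20*(-19) - 340)/(-598 + W))*791 + C(29) = ((20*(-19) - 340)/(-598 + 130))*791 + 2*29*(-32 + 29) = ((-380 - 340)/(-468))*791 + 2*29*(-3) = -720*(-1/468)*791 - 174 = (20/13)*791 - 174 = 15820/13 - 174 = 13558/13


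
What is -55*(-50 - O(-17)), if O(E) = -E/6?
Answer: 17435/6 ≈ 2905.8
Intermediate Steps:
O(E) = -E/6 (O(E) = -E*(1/6) = -E/6)
-55*(-50 - O(-17)) = -55*(-50 - (-1)*(-17)/6) = -55*(-50 - 1*17/6) = -55*(-50 - 17/6) = -55*(-317/6) = 17435/6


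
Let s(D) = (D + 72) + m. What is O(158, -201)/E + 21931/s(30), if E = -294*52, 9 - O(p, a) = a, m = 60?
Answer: 3991037/29484 ≈ 135.36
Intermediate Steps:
O(p, a) = 9 - a
E = -15288
s(D) = 132 + D (s(D) = (D + 72) + 60 = (72 + D) + 60 = 132 + D)
O(158, -201)/E + 21931/s(30) = (9 - 1*(-201))/(-15288) + 21931/(132 + 30) = (9 + 201)*(-1/15288) + 21931/162 = 210*(-1/15288) + 21931*(1/162) = -5/364 + 21931/162 = 3991037/29484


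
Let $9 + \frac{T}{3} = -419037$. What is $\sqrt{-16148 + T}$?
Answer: $i \sqrt{1273286} \approx 1128.4 i$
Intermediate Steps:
$T = -1257138$ ($T = -27 + 3 \left(-419037\right) = -27 - 1257111 = -1257138$)
$\sqrt{-16148 + T} = \sqrt{-16148 - 1257138} = \sqrt{-1273286} = i \sqrt{1273286}$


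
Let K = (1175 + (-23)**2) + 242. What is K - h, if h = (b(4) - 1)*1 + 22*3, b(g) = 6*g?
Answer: 1857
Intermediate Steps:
K = 1946 (K = (1175 + 529) + 242 = 1704 + 242 = 1946)
h = 89 (h = (6*4 - 1)*1 + 22*3 = (24 - 1)*1 + 66 = 23*1 + 66 = 23 + 66 = 89)
K - h = 1946 - 1*89 = 1946 - 89 = 1857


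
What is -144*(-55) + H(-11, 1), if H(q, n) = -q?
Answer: 7931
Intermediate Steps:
-144*(-55) + H(-11, 1) = -144*(-55) - 1*(-11) = 7920 + 11 = 7931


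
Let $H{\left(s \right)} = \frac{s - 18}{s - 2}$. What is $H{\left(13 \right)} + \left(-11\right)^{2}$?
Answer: $\frac{1326}{11} \approx 120.55$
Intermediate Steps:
$H{\left(s \right)} = \frac{-18 + s}{-2 + s}$
$H{\left(13 \right)} + \left(-11\right)^{2} = \frac{-18 + 13}{-2 + 13} + \left(-11\right)^{2} = \frac{1}{11} \left(-5\right) + 121 = - \frac{5}{11} + 121 = \frac{1326}{11}$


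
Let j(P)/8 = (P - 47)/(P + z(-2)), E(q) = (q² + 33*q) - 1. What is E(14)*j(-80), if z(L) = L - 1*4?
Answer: 333756/43 ≈ 7761.8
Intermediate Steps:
E(q) = -1 + q² + 33*q
z(L) = -4 + L (z(L) = L - 4 = -4 + L)
j(P) = 8*(-47 + P)/(-6 + P) (j(P) = 8*((P - 47)/(P + (-4 - 2))) = 8*((-47 + P)/(P - 6)) = 8*((-47 + P)/(-6 + P)) = 8*(-47 + P)/(-6 + P))
E(14)*j(-80) = (-1 + 14² + 33*14)*(8*(-47 - 80)/(-6 - 80)) = (-1 + 196 + 462)*(8*(-127)/(-86)) = 657*(8*(-1/86)*(-127)) = 657*(508/43) = 333756/43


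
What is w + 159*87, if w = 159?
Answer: 13992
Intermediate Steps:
w + 159*87 = 159 + 159*87 = 159 + 13833 = 13992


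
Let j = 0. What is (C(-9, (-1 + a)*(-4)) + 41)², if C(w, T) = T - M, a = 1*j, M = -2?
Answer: 2209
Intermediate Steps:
a = 0 (a = 1*0 = 0)
C(w, T) = 2 + T (C(w, T) = T - 1*(-2) = T + 2 = 2 + T)
(C(-9, (-1 + a)*(-4)) + 41)² = ((2 + (-1 + 0)*(-4)) + 41)² = ((2 - 1*(-4)) + 41)² = ((2 + 4) + 41)² = (6 + 41)² = 47² = 2209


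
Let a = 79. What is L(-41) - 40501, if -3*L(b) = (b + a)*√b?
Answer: -40501 - 38*I*√41/3 ≈ -40501.0 - 81.106*I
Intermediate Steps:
L(b) = -√b*(79 + b)/3 (L(b) = -(b + 79)*√b/3 = -(79 + b)*√b/3 = -√b*(79 + b)/3)
L(-41) - 40501 = √(-41)*(-79 - 1*(-41))/3 - 40501 = (I*√41)*(-79 + 41)/3 - 40501 = (⅓)*(I*√41)*(-38) - 40501 = -38*I*√41/3 - 40501 = -40501 - 38*I*√41/3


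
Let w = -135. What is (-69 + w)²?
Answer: 41616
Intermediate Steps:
(-69 + w)² = (-69 - 135)² = (-204)² = 41616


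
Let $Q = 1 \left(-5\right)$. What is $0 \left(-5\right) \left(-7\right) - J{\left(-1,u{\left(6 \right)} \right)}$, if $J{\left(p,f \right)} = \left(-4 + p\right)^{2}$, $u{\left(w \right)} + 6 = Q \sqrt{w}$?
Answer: $-25$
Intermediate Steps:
$Q = -5$
$u{\left(w \right)} = -6 - 5 \sqrt{w}$
$0 \left(-5\right) \left(-7\right) - J{\left(-1,u{\left(6 \right)} \right)} = 0 \left(-5\right) \left(-7\right) - \left(-4 - 1\right)^{2} = 0 \left(-7\right) - \left(-5\right)^{2} = 0 - 25 = -25$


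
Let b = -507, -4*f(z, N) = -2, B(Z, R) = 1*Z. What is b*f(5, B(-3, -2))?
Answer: -507/2 ≈ -253.50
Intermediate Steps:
B(Z, R) = Z
f(z, N) = 1/2 (f(z, N) = -1/4*(-2) = 1/2)
b*f(5, B(-3, -2)) = -507*1/2 = -507/2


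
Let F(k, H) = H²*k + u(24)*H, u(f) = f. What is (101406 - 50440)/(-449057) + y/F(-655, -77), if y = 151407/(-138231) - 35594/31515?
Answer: -13692726550957429849/120646033209131465805 ≈ -0.11349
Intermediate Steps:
F(k, H) = 24*H + k*H² (F(k, H) = H²*k + 24*H = k*H² + 24*H = 24*H + k*H²)
y = -1076865091/484038885 (y = 151407*(-1/138231) - 35594*1/31515 = -16823/15359 - 35594/31515 = -1076865091/484038885 ≈ -2.2248)
(101406 - 50440)/(-449057) + y/F(-655, -77) = (101406 - 50440)/(-449057) - 1076865091*(-1/(77*(24 - 77*(-655))))/484038885 = 50966*(-1/449057) - 1076865091*(-1/(77*(24 + 50435)))/484038885 = -50966/449057 - 1076865091/(484038885*((-77*50459))) = -50966/449057 - 1076865091/484038885/(-3885343) = -50966/449057 - 1076865091/484038885*(-1/3885343) = -50966/449057 + 1076865091/1880657093562555 = -13692726550957429849/120646033209131465805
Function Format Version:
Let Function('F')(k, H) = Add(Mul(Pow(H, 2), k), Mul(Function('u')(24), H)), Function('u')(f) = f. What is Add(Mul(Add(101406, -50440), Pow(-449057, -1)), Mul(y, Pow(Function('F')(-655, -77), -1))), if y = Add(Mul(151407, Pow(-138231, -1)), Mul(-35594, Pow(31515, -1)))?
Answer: Rational(-13692726550957429849, 120646033209131465805) ≈ -0.11349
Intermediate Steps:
Function('F')(k, H) = Add(Mul(24, H), Mul(k, Pow(H, 2))) (Function('F')(k, H) = Add(Mul(Pow(H, 2), k), Mul(24, H)) = Add(Mul(k, Pow(H, 2)), Mul(24, H)) = Add(Mul(24, H), Mul(k, Pow(H, 2))))
y = Rational(-1076865091, 484038885) (y = Add(Mul(151407, Rational(-1, 138231)), Mul(-35594, Rational(1, 31515))) = Add(Rational(-16823, 15359), Rational(-35594, 31515)) = Rational(-1076865091, 484038885) ≈ -2.2248)
Add(Mul(Add(101406, -50440), Pow(-449057, -1)), Mul(y, Pow(Function('F')(-655, -77), -1))) = Add(Mul(Add(101406, -50440), Pow(-449057, -1)), Mul(Rational(-1076865091, 484038885), Pow(Mul(-77, Add(24, Mul(-77, -655))), -1))) = Add(Mul(50966, Rational(-1, 449057)), Mul(Rational(-1076865091, 484038885), Pow(Mul(-77, Add(24, 50435)), -1))) = Add(Rational(-50966, 449057), Mul(Rational(-1076865091, 484038885), Pow(Mul(-77, 50459), -1))) = Add(Rational(-50966, 449057), Mul(Rational(-1076865091, 484038885), Pow(-3885343, -1))) = Add(Rational(-50966, 449057), Mul(Rational(-1076865091, 484038885), Rational(-1, 3885343))) = Add(Rational(-50966, 449057), Rational(1076865091, 1880657093562555)) = Rational(-13692726550957429849, 120646033209131465805)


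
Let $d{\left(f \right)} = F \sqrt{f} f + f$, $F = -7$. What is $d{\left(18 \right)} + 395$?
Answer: $413 - 378 \sqrt{2} \approx -121.57$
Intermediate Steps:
$d{\left(f \right)} = f - 7 f^{\frac{3}{2}}$ ($d{\left(f \right)} = - 7 \sqrt{f} f + f = - 7 f^{\frac{3}{2}} + f = f - 7 f^{\frac{3}{2}}$)
$d{\left(18 \right)} + 395 = \left(18 - 7 \cdot 18^{\frac{3}{2}}\right) + 395 = \left(18 - 7 \cdot 54 \sqrt{2}\right) + 395 = \left(18 - 378 \sqrt{2}\right) + 395 = 413 - 378 \sqrt{2}$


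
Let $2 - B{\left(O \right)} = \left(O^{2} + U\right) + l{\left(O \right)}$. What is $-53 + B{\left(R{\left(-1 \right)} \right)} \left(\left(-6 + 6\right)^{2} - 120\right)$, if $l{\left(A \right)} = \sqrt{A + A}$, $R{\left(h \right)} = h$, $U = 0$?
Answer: $-173 + 120 i \sqrt{2} \approx -173.0 + 169.71 i$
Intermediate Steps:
$l{\left(A \right)} = \sqrt{2} \sqrt{A}$ ($l{\left(A \right)} = \sqrt{2 A} = \sqrt{2} \sqrt{A}$)
$B{\left(O \right)} = 2 - O^{2} - \sqrt{2} \sqrt{O}$ ($B{\left(O \right)} = 2 - \left(\left(O^{2} + 0\right) + \sqrt{2} \sqrt{O}\right) = 2 - \left(O^{2} + \sqrt{2} \sqrt{O}\right) = 2 - O^{2} - \sqrt{2} \sqrt{O}$)
$-53 + B{\left(R{\left(-1 \right)} \right)} \left(\left(-6 + 6\right)^{2} - 120\right) = -53 + \left(2 - \left(-1\right)^{2} - \sqrt{2} \sqrt{-1}\right) \left(\left(-6 + 6\right)^{2} - 120\right) = -53 + \left(2 - 1 - \sqrt{2} i\right) \left(0^{2} - 120\right) = -53 + \left(2 - 1 - i \sqrt{2}\right) \left(0 - 120\right) = -53 + \left(1 - i \sqrt{2}\right) \left(-120\right) = -53 - \left(120 - 120 i \sqrt{2}\right) = -173 + 120 i \sqrt{2}$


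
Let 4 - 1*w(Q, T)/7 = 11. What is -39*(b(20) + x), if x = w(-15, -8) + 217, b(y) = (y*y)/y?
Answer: -7332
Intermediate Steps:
w(Q, T) = -49 (w(Q, T) = 28 - 7*11 = 28 - 77 = -49)
b(y) = y (b(y) = y**2/y = y)
x = 168 (x = -49 + 217 = 168)
-39*(b(20) + x) = -39*(20 + 168) = -39*188 = -7332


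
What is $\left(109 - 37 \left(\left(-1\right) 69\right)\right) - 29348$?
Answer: $-26686$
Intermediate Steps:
$\left(109 - 37 \left(\left(-1\right) 69\right)\right) - 29348 = \left(109 - -2553\right) - 29348 = \left(109 + 2553\right) - 29348 = 2662 - 29348 = -26686$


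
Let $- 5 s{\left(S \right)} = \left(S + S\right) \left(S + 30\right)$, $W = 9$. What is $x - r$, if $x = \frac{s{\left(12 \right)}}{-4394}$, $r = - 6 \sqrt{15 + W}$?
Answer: $\frac{504}{10985} + 12 \sqrt{6} \approx 29.44$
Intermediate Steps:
$s{\left(S \right)} = - \frac{2 S \left(30 + S\right)}{5}$ ($s{\left(S \right)} = - \frac{\left(S + S\right) \left(S + 30\right)}{5} = - \frac{2 S \left(30 + S\right)}{5}$)
$r = - 12 \sqrt{6}$ ($r = - 6 \sqrt{15 + 9} = - 6 \sqrt{24} = - 6 \cdot 2 \sqrt{6} = - 12 \sqrt{6} \approx -29.394$)
$x = \frac{504}{10985}$ ($x = \frac{\left(- \frac{2}{5}\right) 12 \left(30 + 12\right)}{-4394} = \left(- \frac{2}{5}\right) 12 \cdot 42 \left(- \frac{1}{4394}\right) = \left(- \frac{1008}{5}\right) \left(- \frac{1}{4394}\right) = \frac{504}{10985} \approx 0.045881$)
$x - r = \frac{504}{10985} - - 12 \sqrt{6} = \frac{504}{10985} + 12 \sqrt{6}$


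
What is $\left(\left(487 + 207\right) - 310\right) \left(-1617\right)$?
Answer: $-620928$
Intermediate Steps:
$\left(\left(487 + 207\right) - 310\right) \left(-1617\right) = \left(694 - 310\right) \left(-1617\right) = 384 \left(-1617\right) = -620928$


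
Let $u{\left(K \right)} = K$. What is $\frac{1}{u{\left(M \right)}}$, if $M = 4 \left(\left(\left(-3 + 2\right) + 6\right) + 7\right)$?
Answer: $\frac{1}{48} \approx 0.020833$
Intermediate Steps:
$M = 48$ ($M = 4 \left(\left(-1 + 6\right) + 7\right) = 4 \left(5 + 7\right) = 4 \cdot 12 = 48$)
$\frac{1}{u{\left(M \right)}} = \frac{1}{48}$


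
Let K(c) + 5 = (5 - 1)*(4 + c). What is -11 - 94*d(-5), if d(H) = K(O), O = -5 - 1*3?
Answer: 1963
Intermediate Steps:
O = -8 (O = -5 - 3 = -8)
K(c) = 11 + 4*c (K(c) = -5 + (5 - 1)*(4 + c) = -5 + 4*(4 + c) = -5 + (16 + 4*c) = 11 + 4*c)
d(H) = -21 (d(H) = 11 + 4*(-8) = 11 - 32 = -21)
-11 - 94*d(-5) = -11 - 94*(-21) = -11 + 1974 = 1963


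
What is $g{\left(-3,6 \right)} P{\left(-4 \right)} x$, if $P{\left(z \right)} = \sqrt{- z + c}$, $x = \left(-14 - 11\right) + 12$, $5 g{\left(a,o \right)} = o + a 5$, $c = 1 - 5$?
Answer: $0$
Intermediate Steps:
$c = -4$
$g{\left(a,o \right)} = a + \frac{o}{5}$ ($g{\left(a,o \right)} = \frac{o + a 5}{5} = \frac{o + 5 a}{5} = a + \frac{o}{5}$)
$x = -13$ ($x = -25 + 12 = -13$)
$P{\left(z \right)} = \sqrt{-4 - z}$ ($P{\left(z \right)} = \sqrt{- z - 4} = \sqrt{-4 - z}$)
$g{\left(-3,6 \right)} P{\left(-4 \right)} x = \left(-3 + \frac{1}{5} \cdot 6\right) \sqrt{-4 - -4} \left(-13\right) = \left(-3 + \frac{6}{5}\right) \sqrt{-4 + 4} \left(-13\right) = - \frac{9 \sqrt{0}}{5} \left(-13\right) = \left(- \frac{9}{5}\right) 0 \left(-13\right) = 0 \left(-13\right) = 0$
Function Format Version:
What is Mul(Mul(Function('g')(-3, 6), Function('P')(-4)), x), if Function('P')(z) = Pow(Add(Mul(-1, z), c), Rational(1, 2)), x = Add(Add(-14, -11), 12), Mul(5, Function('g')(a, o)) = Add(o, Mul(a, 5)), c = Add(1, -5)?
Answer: 0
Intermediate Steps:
c = -4
Function('g')(a, o) = Add(a, Mul(Rational(1, 5), o)) (Function('g')(a, o) = Mul(Rational(1, 5), Add(o, Mul(a, 5))) = Mul(Rational(1, 5), Add(o, Mul(5, a))) = Add(a, Mul(Rational(1, 5), o)))
x = -13 (x = Add(-25, 12) = -13)
Function('P')(z) = Pow(Add(-4, Mul(-1, z)), Rational(1, 2)) (Function('P')(z) = Pow(Add(Mul(-1, z), -4), Rational(1, 2)) = Pow(Add(-4, Mul(-1, z)), Rational(1, 2)))
Mul(Mul(Function('g')(-3, 6), Function('P')(-4)), x) = Mul(Mul(Add(-3, Mul(Rational(1, 5), 6)), Pow(Add(-4, Mul(-1, -4)), Rational(1, 2))), -13) = Mul(Mul(Add(-3, Rational(6, 5)), Pow(Add(-4, 4), Rational(1, 2))), -13) = Mul(Mul(Rational(-9, 5), Pow(0, Rational(1, 2))), -13) = Mul(Mul(Rational(-9, 5), 0), -13) = Mul(0, -13) = 0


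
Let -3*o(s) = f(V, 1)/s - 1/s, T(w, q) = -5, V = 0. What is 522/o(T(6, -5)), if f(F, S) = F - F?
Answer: -7830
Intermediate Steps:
f(F, S) = 0
o(s) = 1/(3*s) (o(s) = -(0/s - 1/s)/3 = -(0 - 1/s)/3 = -(-1)/(3*s) = 1/(3*s))
522/o(T(6, -5)) = 522/(((1/3)/(-5))) = 522/(((1/3)*(-1/5))) = 522/(-1/15) = 522*(-15) = -7830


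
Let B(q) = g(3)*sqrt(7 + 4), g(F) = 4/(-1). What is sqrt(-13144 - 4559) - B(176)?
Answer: 4*sqrt(11) + 3*I*sqrt(1967) ≈ 13.266 + 133.05*I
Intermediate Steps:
g(F) = -4 (g(F) = 4*(-1) = -4)
B(q) = -4*sqrt(11) (B(q) = -4*sqrt(7 + 4) = -4*sqrt(11))
sqrt(-13144 - 4559) - B(176) = sqrt(-13144 - 4559) - (-4)*sqrt(11) = sqrt(-17703) + 4*sqrt(11) = 3*I*sqrt(1967) + 4*sqrt(11) = 4*sqrt(11) + 3*I*sqrt(1967)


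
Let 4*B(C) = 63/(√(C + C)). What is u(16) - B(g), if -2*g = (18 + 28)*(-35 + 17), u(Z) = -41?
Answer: -41 - 21*√23/184 ≈ -41.547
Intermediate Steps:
g = 414 (g = -(18 + 28)*(-35 + 17)/2 = -23*(-18) = -½*(-828) = 414)
B(C) = 63*√2/(8*√C) (B(C) = (63/(√(C + C)))/4 = (63/(√(2*C)))/4 = (63/((√2*√C)))/4 = (63*(√2/(2*√C)))/4 = (63*√2/(2*√C))/4 = 63*√2/(8*√C))
u(16) - B(g) = -41 - 63*√2/(8*√414) = -41 - 63*√2*√46/138/8 = -41 - 21*√23/184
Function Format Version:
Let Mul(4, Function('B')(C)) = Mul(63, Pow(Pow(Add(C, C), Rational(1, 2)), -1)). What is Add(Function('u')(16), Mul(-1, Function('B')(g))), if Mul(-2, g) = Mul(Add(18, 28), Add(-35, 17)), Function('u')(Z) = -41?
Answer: Add(-41, Mul(Rational(-21, 184), Pow(23, Rational(1, 2)))) ≈ -41.547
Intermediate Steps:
g = 414 (g = Mul(Rational(-1, 2), Mul(Add(18, 28), Add(-35, 17))) = Mul(Rational(-1, 2), Mul(46, -18)) = Mul(Rational(-1, 2), -828) = 414)
Function('B')(C) = Mul(Rational(63, 8), Pow(2, Rational(1, 2)), Pow(C, Rational(-1, 2))) (Function('B')(C) = Mul(Rational(1, 4), Mul(63, Pow(Pow(Add(C, C), Rational(1, 2)), -1))) = Mul(Rational(1, 4), Mul(63, Pow(Pow(Mul(2, C), Rational(1, 2)), -1))) = Mul(Rational(1, 4), Mul(63, Pow(Mul(Pow(2, Rational(1, 2)), Pow(C, Rational(1, 2))), -1))) = Mul(Rational(1, 4), Mul(63, Mul(Rational(1, 2), Pow(2, Rational(1, 2)), Pow(C, Rational(-1, 2))))) = Mul(Rational(1, 4), Mul(Rational(63, 2), Pow(2, Rational(1, 2)), Pow(C, Rational(-1, 2)))) = Mul(Rational(63, 8), Pow(2, Rational(1, 2)), Pow(C, Rational(-1, 2))))
Add(Function('u')(16), Mul(-1, Function('B')(g))) = Add(-41, Mul(-1, Mul(Rational(63, 8), Pow(2, Rational(1, 2)), Pow(414, Rational(-1, 2))))) = Add(-41, Mul(-1, Mul(Rational(63, 8), Pow(2, Rational(1, 2)), Mul(Rational(1, 138), Pow(46, Rational(1, 2)))))) = Add(-41, Mul(-1, Mul(Rational(21, 184), Pow(23, Rational(1, 2))))) = Add(-41, Mul(Rational(-21, 184), Pow(23, Rational(1, 2))))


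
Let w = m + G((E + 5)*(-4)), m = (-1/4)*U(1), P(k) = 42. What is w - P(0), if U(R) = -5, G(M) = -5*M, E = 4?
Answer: 557/4 ≈ 139.25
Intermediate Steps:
m = 5/4 (m = (-1/4)*(-5) = ((1/4)*(-1))*(-5) = -1/4*(-5) = 5/4 ≈ 1.2500)
w = 725/4 (w = 5/4 - 5*(4 + 5)*(-4) = 5/4 - 45*(-4) = 5/4 - 5*(-36) = 5/4 + 180 = 725/4 ≈ 181.25)
w - P(0) = 725/4 - 1*42 = 725/4 - 42 = 557/4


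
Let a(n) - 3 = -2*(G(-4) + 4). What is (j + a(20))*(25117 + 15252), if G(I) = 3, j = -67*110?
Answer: -297963589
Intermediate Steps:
j = -7370
a(n) = -11 (a(n) = 3 - 2*(3 + 4) = 3 - 2*7 = 3 - 14 = -11)
(j + a(20))*(25117 + 15252) = (-7370 - 11)*(25117 + 15252) = -7381*40369 = -297963589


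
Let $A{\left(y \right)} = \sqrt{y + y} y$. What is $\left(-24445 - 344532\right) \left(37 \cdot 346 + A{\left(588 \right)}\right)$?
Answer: $-4723643554 - 3037418664 \sqrt{6} \approx -1.2164 \cdot 10^{10}$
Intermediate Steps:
$A{\left(y \right)} = \sqrt{2} y^{\frac{3}{2}}$ ($A{\left(y \right)} = \sqrt{2 y} y = \sqrt{2} \sqrt{y} y = \sqrt{2} y^{\frac{3}{2}}$)
$\left(-24445 - 344532\right) \left(37 \cdot 346 + A{\left(588 \right)}\right) = \left(-24445 - 344532\right) \left(37 \cdot 346 + \sqrt{2} \cdot 588^{\frac{3}{2}}\right) = - 368977 \left(12802 + \sqrt{2} \cdot 8232 \sqrt{3}\right) = - 368977 \left(12802 + 8232 \sqrt{6}\right) = -4723643554 - 3037418664 \sqrt{6}$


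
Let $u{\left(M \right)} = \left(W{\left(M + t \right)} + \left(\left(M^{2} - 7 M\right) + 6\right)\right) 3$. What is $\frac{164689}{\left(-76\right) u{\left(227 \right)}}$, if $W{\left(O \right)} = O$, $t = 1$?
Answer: $- \frac{164689}{11439672} \approx -0.014396$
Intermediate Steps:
$u{\left(M \right)} = 21 - 18 M + 3 M^{2}$ ($u{\left(M \right)} = \left(\left(M + 1\right) + \left(\left(M^{2} - 7 M\right) + 6\right)\right) 3 = \left(\left(1 + M\right) + \left(6 + M^{2} - 7 M\right)\right) 3 = \left(7 + M^{2} - 6 M\right) 3 = 21 - 18 M + 3 M^{2}$)
$\frac{164689}{\left(-76\right) u{\left(227 \right)}} = \frac{164689}{\left(-76\right) \left(21 - 4086 + 3 \cdot 227^{2}\right)} = \frac{164689}{\left(-76\right) \left(21 - 4086 + 3 \cdot 51529\right)} = \frac{164689}{\left(-76\right) \left(21 - 4086 + 154587\right)} = \frac{164689}{\left(-76\right) 150522} = \frac{164689}{-11439672} = 164689 \left(- \frac{1}{11439672}\right) = - \frac{164689}{11439672}$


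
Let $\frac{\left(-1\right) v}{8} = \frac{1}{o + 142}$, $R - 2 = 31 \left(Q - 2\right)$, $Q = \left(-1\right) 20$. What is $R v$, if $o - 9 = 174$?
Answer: $\frac{1088}{65} \approx 16.738$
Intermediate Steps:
$o = 183$ ($o = 9 + 174 = 183$)
$Q = -20$
$R = -680$ ($R = 2 + 31 \left(-20 - 2\right) = 2 + 31 \left(-22\right) = 2 - 682 = -680$)
$v = - \frac{8}{325}$ ($v = - \frac{8}{183 + 142} = - \frac{8}{325} \approx -0.024615$)
$R v = \left(-680\right) \left(- \frac{8}{325}\right) = \frac{1088}{65}$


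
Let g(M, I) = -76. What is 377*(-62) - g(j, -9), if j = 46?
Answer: -23298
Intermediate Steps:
377*(-62) - g(j, -9) = 377*(-62) - 1*(-76) = -23374 + 76 = -23298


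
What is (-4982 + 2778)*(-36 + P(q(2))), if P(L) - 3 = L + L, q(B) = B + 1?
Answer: 59508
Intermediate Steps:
q(B) = 1 + B
P(L) = 3 + 2*L (P(L) = 3 + (L + L) = 3 + 2*L)
(-4982 + 2778)*(-36 + P(q(2))) = (-4982 + 2778)*(-36 + (3 + 2*(1 + 2))) = -2204*(-36 + (3 + 2*3)) = -2204*(-36 + (3 + 6)) = -2204*(-36 + 9) = -2204*(-27) = 59508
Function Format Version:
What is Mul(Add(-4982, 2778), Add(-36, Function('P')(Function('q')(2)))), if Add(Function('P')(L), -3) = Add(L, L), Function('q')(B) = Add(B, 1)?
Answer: 59508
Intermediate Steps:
Function('q')(B) = Add(1, B)
Function('P')(L) = Add(3, Mul(2, L)) (Function('P')(L) = Add(3, Add(L, L)) = Add(3, Mul(2, L)))
Mul(Add(-4982, 2778), Add(-36, Function('P')(Function('q')(2)))) = Mul(Add(-4982, 2778), Add(-36, Add(3, Mul(2, Add(1, 2))))) = Mul(-2204, Add(-36, Add(3, Mul(2, 3)))) = Mul(-2204, Add(-36, Add(3, 6))) = Mul(-2204, Add(-36, 9)) = Mul(-2204, -27) = 59508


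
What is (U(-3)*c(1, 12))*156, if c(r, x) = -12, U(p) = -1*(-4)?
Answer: -7488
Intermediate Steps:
U(p) = 4
(U(-3)*c(1, 12))*156 = (4*(-12))*156 = -48*156 = -7488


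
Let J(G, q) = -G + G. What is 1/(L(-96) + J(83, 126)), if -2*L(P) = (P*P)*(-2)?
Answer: 1/9216 ≈ 0.00010851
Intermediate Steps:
J(G, q) = 0
L(P) = P² (L(P) = -P*P*(-2)/2 = -P²*(-2)/2 = -(-1)*P² = P²)
1/(L(-96) + J(83, 126)) = 1/((-96)² + 0) = 1/(9216 + 0) = 1/9216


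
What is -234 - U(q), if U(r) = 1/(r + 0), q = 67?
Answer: -15679/67 ≈ -234.01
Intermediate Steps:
U(r) = 1/r
-234 - U(q) = -234 - 1/67 = -15679/67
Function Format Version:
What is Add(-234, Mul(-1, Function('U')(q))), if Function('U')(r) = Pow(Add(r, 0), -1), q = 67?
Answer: Rational(-15679, 67) ≈ -234.01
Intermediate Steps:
Function('U')(r) = Pow(r, -1)
Add(-234, Mul(-1, Function('U')(q))) = Add(-234, Mul(-1, Pow(67, -1))) = Add(-234, Mul(-1, Rational(1, 67))) = Add(-234, Rational(-1, 67)) = Rational(-15679, 67)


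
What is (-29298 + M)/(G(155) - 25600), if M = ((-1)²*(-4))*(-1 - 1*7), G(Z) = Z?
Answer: 29266/25445 ≈ 1.1502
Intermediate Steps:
M = 32 (M = (1*(-4))*(-1 - 7) = -4*(-8) = 32)
(-29298 + M)/(G(155) - 25600) = (-29298 + 32)/(155 - 25600) = -29266/(-25445) = -29266*(-1/25445) = 29266/25445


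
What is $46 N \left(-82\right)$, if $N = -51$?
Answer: $192372$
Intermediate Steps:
$46 N \left(-82\right) = 46 \left(-51\right) \left(-82\right) = \left(-2346\right) \left(-82\right) = 192372$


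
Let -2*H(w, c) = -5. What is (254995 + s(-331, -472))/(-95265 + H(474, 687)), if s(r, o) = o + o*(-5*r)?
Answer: 1053274/190525 ≈ 5.5283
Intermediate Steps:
H(w, c) = 5/2 (H(w, c) = -1/2*(-5) = 5/2)
s(r, o) = o - 5*o*r
(254995 + s(-331, -472))/(-95265 + H(474, 687)) = (254995 - 472*(1 - 5*(-331)))/(-95265 + 5/2) = (254995 - 472*(1 + 1655))/(-190525/2) = (254995 - 472*1656)*(-2/190525) = (254995 - 781632)*(-2/190525) = -526637*(-2/190525) = 1053274/190525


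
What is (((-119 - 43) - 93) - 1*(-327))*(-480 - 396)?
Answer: -63072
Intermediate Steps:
(((-119 - 43) - 93) - 1*(-327))*(-480 - 396) = ((-162 - 93) + 327)*(-876) = (-255 + 327)*(-876) = 72*(-876) = -63072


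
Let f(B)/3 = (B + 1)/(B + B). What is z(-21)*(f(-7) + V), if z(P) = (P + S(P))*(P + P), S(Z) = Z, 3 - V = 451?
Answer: -788004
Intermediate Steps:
V = -448 (V = 3 - 1*451 = 3 - 451 = -448)
z(P) = 4*P**2 (z(P) = (P + P)*(P + P) = (2*P)*(2*P) = 4*P**2)
f(B) = 3*(1 + B)/(2*B) (f(B) = 3*((B + 1)/(B + B)) = 3*((1 + B)/((2*B))) = 3*((1 + B)*(1/(2*B))) = 3*((1 + B)/(2*B)) = 3*(1 + B)/(2*B))
z(-21)*(f(-7) + V) = (4*(-21)**2)*((3/2)*(1 - 7)/(-7) - 448) = (4*441)*((3/2)*(-1/7)*(-6) - 448) = 1764*(9/7 - 448) = 1764*(-3127/7) = -788004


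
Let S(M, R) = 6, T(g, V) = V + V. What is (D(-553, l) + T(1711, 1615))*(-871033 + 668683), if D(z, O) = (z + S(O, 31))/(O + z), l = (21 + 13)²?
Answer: -131334795350/201 ≈ -6.5341e+8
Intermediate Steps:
T(g, V) = 2*V
l = 1156 (l = 34² = 1156)
D(z, O) = (6 + z)/(O + z) (D(z, O) = (z + 6)/(O + z) = (6 + z)/(O + z))
(D(-553, l) + T(1711, 1615))*(-871033 + 668683) = ((6 - 553)/(1156 - 553) + 2*1615)*(-871033 + 668683) = (-547/603 + 3230)*(-202350) = (1947143/603)*(-202350) = -131334795350/201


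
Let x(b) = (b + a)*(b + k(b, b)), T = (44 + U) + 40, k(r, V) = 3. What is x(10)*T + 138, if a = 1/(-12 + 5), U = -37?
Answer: 43125/7 ≈ 6160.7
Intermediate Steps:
a = -1/7 (a = 1/(-7) = -1/7 ≈ -0.14286)
T = 47 (T = (44 - 37) + 40 = 7 + 40 = 47)
x(b) = (3 + b)*(-1/7 + b) (x(b) = (b - 1/7)*(b + 3) = (-1/7 + b)*(3 + b) = (3 + b)*(-1/7 + b))
x(10)*T + 138 = (-3/7 + 10**2 + (20/7)*10)*47 + 138 = (-3/7 + 100 + 200/7)*47 + 138 = (897/7)*47 + 138 = 42159/7 + 138 = 43125/7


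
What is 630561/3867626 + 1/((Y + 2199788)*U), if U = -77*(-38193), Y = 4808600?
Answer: 928307172383514841/5693889974000763612 ≈ 0.16304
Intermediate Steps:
U = 2940861
630561/3867626 + 1/((Y + 2199788)*U) = 630561/3867626 + 1/((4808600 + 2199788)*2940861) = 630561*(1/3867626) + (1/2940861)/7008388 = 630561/3867626 + (1/7008388)*(1/2940861) = 630561/3867626 + 1/20610694942068 = 928307172383514841/5693889974000763612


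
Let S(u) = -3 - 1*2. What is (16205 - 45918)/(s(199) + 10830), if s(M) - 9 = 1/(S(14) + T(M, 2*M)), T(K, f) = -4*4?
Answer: -623973/227618 ≈ -2.7413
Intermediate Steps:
S(u) = -5 (S(u) = -3 - 2 = -5)
T(K, f) = -16
s(M) = 188/21 (s(M) = 9 + 1/(-5 - 16) = 9 + 1/(-21) = 9 - 1/21 = 188/21)
(16205 - 45918)/(s(199) + 10830) = (16205 - 45918)/(188/21 + 10830) = -29713/227618/21 = -29713*21/227618 = -623973/227618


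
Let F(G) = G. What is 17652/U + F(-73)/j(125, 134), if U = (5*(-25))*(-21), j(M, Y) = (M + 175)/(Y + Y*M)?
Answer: -3589001/875 ≈ -4101.7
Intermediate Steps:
j(M, Y) = (175 + M)/(Y + M*Y)
U = 2625 (U = -125*(-21) = 2625)
17652/U + F(-73)/j(125, 134) = 17652/2625 - 73*134*(1 + 125)/(175 + 125) = 17652*(1/2625) - 73/((1/134)*300/126) = 5884/875 - 73/((1/134)*(1/126)*300) = 5884/875 - 73/25/1407 = 5884/875 - 73*1407/25 = 5884/875 - 102711/25 = -3589001/875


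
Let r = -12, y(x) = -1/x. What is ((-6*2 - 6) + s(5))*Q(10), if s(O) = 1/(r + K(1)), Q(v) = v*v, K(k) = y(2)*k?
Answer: -1808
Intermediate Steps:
K(k) = -k/2 (K(k) = (-1/2)*k = (-1*½)*k = -k/2)
Q(v) = v²
s(O) = -2/25 (s(O) = 1/(-12 - ½*1) = 1/(-12 - ½) = 1/(-25/2) = -2/25)
((-6*2 - 6) + s(5))*Q(10) = ((-6*2 - 6) - 2/25)*10² = ((-12 - 6) - 2/25)*100 = (-18 - 2/25)*100 = -452/25*100 = -1808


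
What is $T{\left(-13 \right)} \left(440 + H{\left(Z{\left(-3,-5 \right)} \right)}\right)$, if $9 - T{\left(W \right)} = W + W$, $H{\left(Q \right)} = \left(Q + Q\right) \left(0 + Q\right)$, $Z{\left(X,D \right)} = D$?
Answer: $17150$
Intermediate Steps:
$H{\left(Q \right)} = 2 Q^{2}$ ($H{\left(Q \right)} = 2 Q Q = 2 Q^{2}$)
$T{\left(W \right)} = 9 - 2 W$ ($T{\left(W \right)} = 9 - \left(W + W\right) = 9 - 2 W$)
$T{\left(-13 \right)} \left(440 + H{\left(Z{\left(-3,-5 \right)} \right)}\right) = \left(9 - -26\right) \left(440 + 2 \left(-5\right)^{2}\right) = \left(9 + 26\right) \left(440 + 2 \cdot 25\right) = 35 \left(440 + 50\right) = 35 \cdot 490 = 17150$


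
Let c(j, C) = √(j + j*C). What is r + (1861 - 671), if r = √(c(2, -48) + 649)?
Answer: 1190 + √(649 + I*√94) ≈ 1215.5 + 0.19028*I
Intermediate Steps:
c(j, C) = √(j + C*j)
r = √(649 + I*√94) (r = √(√(2*(1 - 48)) + 649) = √(√(2*(-47)) + 649) = √(√(-94) + 649) = √(I*√94 + 649) = √(649 + I*√94) ≈ 25.476 + 0.1903*I)
r + (1861 - 671) = √(649 + I*√94) + (1861 - 671) = √(649 + I*√94) + 1190 = 1190 + √(649 + I*√94)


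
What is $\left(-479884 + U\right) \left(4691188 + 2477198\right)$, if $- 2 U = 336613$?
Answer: $-4646479705533$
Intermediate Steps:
$U = - \frac{336613}{2}$ ($U = \left(- \frac{1}{2}\right) 336613 = - \frac{336613}{2} \approx -1.6831 \cdot 10^{5}$)
$\left(-479884 + U\right) \left(4691188 + 2477198\right) = \left(-479884 - \frac{336613}{2}\right) \left(4691188 + 2477198\right) = \left(- \frac{1296381}{2}\right) 7168386 = -4646479705533$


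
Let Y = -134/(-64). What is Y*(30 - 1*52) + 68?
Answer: 351/16 ≈ 21.938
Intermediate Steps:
Y = 67/32 (Y = -134*(-1/64) = 67/32 ≈ 2.0938)
Y*(30 - 1*52) + 68 = 67*(30 - 1*52)/32 + 68 = 67*(30 - 52)/32 + 68 = (67/32)*(-22) + 68 = -737/16 + 68 = 351/16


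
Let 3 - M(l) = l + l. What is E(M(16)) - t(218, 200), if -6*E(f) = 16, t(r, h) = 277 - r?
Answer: -185/3 ≈ -61.667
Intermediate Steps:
M(l) = 3 - 2*l (M(l) = 3 - (l + l) = 3 - 2*l)
E(f) = -8/3 (E(f) = -⅙*16 = -8/3)
E(M(16)) - t(218, 200) = -8/3 - (277 - 1*218) = -8/3 - (277 - 218) = -8/3 - 1*59 = -8/3 - 59 = -185/3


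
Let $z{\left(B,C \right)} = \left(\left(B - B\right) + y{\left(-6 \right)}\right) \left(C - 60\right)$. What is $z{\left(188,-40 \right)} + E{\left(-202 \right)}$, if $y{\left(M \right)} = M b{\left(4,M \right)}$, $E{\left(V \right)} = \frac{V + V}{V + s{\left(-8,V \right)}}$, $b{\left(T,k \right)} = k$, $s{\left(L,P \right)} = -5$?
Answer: $- \frac{744796}{207} \approx -3598.0$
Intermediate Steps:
$E{\left(V \right)} = \frac{2 V}{-5 + V}$ ($E{\left(V \right)} = \frac{V + V}{V - 5} = \frac{2 V}{-5 + V}$)
$y{\left(M \right)} = M^{2}$ ($y{\left(M \right)} = M M = M^{2}$)
$z{\left(B,C \right)} = -2160 + 36 C$ ($z{\left(B,C \right)} = \left(\left(B - B\right) + \left(-6\right)^{2}\right) \left(C - 60\right) = \left(0 + 36\right) \left(-60 + C\right) = 36 \left(-60 + C\right) = -2160 + 36 C$)
$z{\left(188,-40 \right)} + E{\left(-202 \right)} = \left(-2160 + 36 \left(-40\right)\right) + 2 \left(-202\right) \frac{1}{-5 - 202} = \left(-2160 - 1440\right) + 2 \left(-202\right) \frac{1}{-207} = -3600 + 2 \left(-202\right) \left(- \frac{1}{207}\right) = -3600 + \frac{404}{207} = - \frac{744796}{207}$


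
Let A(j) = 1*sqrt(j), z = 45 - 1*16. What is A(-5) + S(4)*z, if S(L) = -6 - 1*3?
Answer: -261 + I*sqrt(5) ≈ -261.0 + 2.2361*I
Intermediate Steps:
z = 29 (z = 45 - 16 = 29)
A(j) = sqrt(j)
S(L) = -9 (S(L) = -6 - 3 = -9)
A(-5) + S(4)*z = sqrt(-5) - 9*29 = I*sqrt(5) - 261 = -261 + I*sqrt(5)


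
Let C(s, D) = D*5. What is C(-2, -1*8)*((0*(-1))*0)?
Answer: 0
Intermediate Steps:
C(s, D) = 5*D
C(-2, -1*8)*((0*(-1))*0) = (5*(-1*8))*((0*(-1))*0) = (5*(-8))*(0*0) = -40*0 = 0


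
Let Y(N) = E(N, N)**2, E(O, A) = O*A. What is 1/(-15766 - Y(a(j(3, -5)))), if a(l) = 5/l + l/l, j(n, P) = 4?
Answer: -256/4042657 ≈ -6.3325e-5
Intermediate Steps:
E(O, A) = A*O
a(l) = 1 + 5/l (a(l) = 5/l + 1 = 1 + 5/l)
Y(N) = N**4 (Y(N) = (N*N)**2 = (N**2)**2 = N**4)
1/(-15766 - Y(a(j(3, -5)))) = 1/(-15766 - ((5 + 4)/4)**4) = 1/(-15766 - ((1/4)*9)**4) = 1/(-15766 - (9/4)**4) = 1/(-15766 - 1*6561/256) = 1/(-15766 - 6561/256) = 1/(-4042657/256) = -256/4042657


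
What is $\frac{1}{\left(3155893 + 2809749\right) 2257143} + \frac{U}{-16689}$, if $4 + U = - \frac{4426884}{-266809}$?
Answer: $- \frac{5026521333218104543}{6661998681813786228134} \approx -0.00075451$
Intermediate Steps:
$U = \frac{3359648}{266809}$ ($U = -4 - \frac{4426884}{-266809} = -4 - - \frac{4426884}{266809} = -4 + \frac{4426884}{266809} = \frac{3359648}{266809} \approx 12.592$)
$\frac{1}{\left(3155893 + 2809749\right) 2257143} + \frac{U}{-16689} = \frac{1}{\left(3155893 + 2809749\right) 2257143} + \frac{3359648}{266809 \left(-16689\right)} = \frac{1}{5965642} \cdot \frac{1}{2257143} + \frac{3359648}{266809} \left(- \frac{1}{16689}\right) = \frac{1}{5965642} \cdot \frac{1}{2257143} - \frac{3359648}{4452775401} = \frac{1}{13465307080806} - \frac{3359648}{4452775401} = - \frac{5026521333218104543}{6661998681813786228134}$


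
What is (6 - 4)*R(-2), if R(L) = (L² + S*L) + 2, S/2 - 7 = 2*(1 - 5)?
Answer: 20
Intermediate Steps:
S = -2 (S = 14 + 2*(2*(1 - 5)) = 14 + 2*(2*(-4)) = 14 + 2*(-8) = 14 - 16 = -2)
R(L) = 2 + L² - 2*L (R(L) = (L² - 2*L) + 2 = 2 + L² - 2*L)
(6 - 4)*R(-2) = (6 - 4)*(2 + (-2)² - 2*(-2)) = 2*(2 + 4 + 4) = 2*10 = 20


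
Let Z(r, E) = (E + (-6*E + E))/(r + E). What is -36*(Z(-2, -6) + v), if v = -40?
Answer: 1548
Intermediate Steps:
Z(r, E) = -4*E/(E + r) (Z(r, E) = (E - 5*E)/(E + r) = (-4*E)/(E + r) = -4*E/(E + r))
-36*(Z(-2, -6) + v) = -36*(-4*(-6)/(-6 - 2) - 40) = -36*(-4*(-6)/(-8) - 40) = -36*(-4*(-6)*(-⅛) - 40) = -36*(-3 - 40) = -36*(-43) = 1548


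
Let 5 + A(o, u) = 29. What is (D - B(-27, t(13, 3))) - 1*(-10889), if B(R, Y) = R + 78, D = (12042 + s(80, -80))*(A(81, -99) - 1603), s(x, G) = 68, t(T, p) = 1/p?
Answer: -19110852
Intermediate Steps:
A(o, u) = 24 (A(o, u) = -5 + 29 = 24)
D = -19121690 (D = (12042 + 68)*(24 - 1603) = 12110*(-1579) = -19121690)
B(R, Y) = 78 + R
(D - B(-27, t(13, 3))) - 1*(-10889) = (-19121690 - (78 - 27)) - 1*(-10889) = (-19121690 - 1*51) + 10889 = (-19121690 - 51) + 10889 = -19121741 + 10889 = -19110852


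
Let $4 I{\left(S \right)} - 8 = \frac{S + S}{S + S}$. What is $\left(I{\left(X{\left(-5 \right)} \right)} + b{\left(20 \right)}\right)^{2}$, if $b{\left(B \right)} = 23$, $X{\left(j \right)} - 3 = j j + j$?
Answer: $\frac{10201}{16} \approx 637.56$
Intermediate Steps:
$X{\left(j \right)} = 3 + j + j^{2}$ ($X{\left(j \right)} = 3 + \left(j j + j\right) = 3 + \left(j^{2} + j\right) = 3 + \left(j + j^{2}\right) = 3 + j + j^{2}$)
$I{\left(S \right)} = \frac{9}{4}$ ($I{\left(S \right)} = 2 + \frac{\left(S + S\right) \frac{1}{S + S}}{4} = 2 + \frac{2 S \frac{1}{2 S}}{4} = 2 + \frac{1}{4} \cdot 1 = 2 + \frac{1}{4} = \frac{9}{4}$)
$\left(I{\left(X{\left(-5 \right)} \right)} + b{\left(20 \right)}\right)^{2} = \left(\frac{9}{4} + 23\right)^{2} = \left(\frac{101}{4}\right)^{2} = \frac{10201}{16}$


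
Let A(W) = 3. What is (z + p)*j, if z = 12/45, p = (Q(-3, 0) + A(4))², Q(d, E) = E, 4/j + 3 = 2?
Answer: -556/15 ≈ -37.067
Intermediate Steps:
j = -4 (j = 4/(-3 + 2) = 4/(-1) = 4*(-1) = -4)
p = 9 (p = (0 + 3)² = 3² = 9)
z = 4/15 (z = 12*(1/45) = 4/15 ≈ 0.26667)
(z + p)*j = (4/15 + 9)*(-4) = (139/15)*(-4) = -556/15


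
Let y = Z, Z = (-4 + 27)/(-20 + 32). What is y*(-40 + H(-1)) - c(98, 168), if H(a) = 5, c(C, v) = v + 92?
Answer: -3925/12 ≈ -327.08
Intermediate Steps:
c(C, v) = 92 + v
Z = 23/12 ≈ 1.9167
y = 23/12 ≈ 1.9167
y*(-40 + H(-1)) - c(98, 168) = 23*(-40 + 5)/12 - (92 + 168) = (23/12)*(-35) - 1*260 = -805/12 - 260 = -3925/12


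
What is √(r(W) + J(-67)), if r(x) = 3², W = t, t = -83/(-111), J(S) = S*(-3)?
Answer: √210 ≈ 14.491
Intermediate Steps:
J(S) = -3*S
t = 83/111 (t = -83*(-1/111) = 83/111 ≈ 0.74775)
W = 83/111 ≈ 0.74775
r(x) = 9
√(r(W) + J(-67)) = √(9 - 3*(-67)) = √(9 + 201) = √210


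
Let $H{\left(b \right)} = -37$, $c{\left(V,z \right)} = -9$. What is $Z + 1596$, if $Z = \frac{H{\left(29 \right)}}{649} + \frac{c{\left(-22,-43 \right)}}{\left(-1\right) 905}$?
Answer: $\frac{937374976}{587345} \approx 1596.0$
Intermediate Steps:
$Z = - \frac{27644}{587345}$ ($Z = - \frac{37}{649} - \frac{9}{\left(-1\right) 905} = \left(-37\right) \frac{1}{649} - \frac{9}{-905} = - \frac{37}{649} - - \frac{9}{905} = - \frac{37}{649} + \frac{9}{905} = - \frac{27644}{587345} \approx -0.047066$)
$Z + 1596 = - \frac{27644}{587345} + 1596 = \frac{937374976}{587345}$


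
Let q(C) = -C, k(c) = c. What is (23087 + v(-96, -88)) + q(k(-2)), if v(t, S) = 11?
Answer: 23100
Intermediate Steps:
(23087 + v(-96, -88)) + q(k(-2)) = (23087 + 11) - 1*(-2) = 23098 + 2 = 23100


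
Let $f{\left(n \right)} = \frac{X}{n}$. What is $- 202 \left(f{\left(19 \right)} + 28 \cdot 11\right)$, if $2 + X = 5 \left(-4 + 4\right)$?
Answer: $- \frac{1181700}{19} \approx -62195.0$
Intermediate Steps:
$X = -2$ ($X = -2 + 5 \left(-4 + 4\right) = -2 + 5 \cdot 0 = -2 + 0 = -2$)
$f{\left(n \right)} = - \frac{2}{n}$
$- 202 \left(f{\left(19 \right)} + 28 \cdot 11\right) = - 202 \left(- \frac{2}{19} + 28 \cdot 11\right) = - 202 \left(\left(-2\right) \frac{1}{19} + 308\right) = - 202 \left(- \frac{2}{19} + 308\right) = \left(-202\right) \frac{5850}{19} = - \frac{1181700}{19}$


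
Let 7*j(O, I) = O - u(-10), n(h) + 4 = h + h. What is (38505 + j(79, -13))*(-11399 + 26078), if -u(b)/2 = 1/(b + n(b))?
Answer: 9611467389/17 ≈ 5.6538e+8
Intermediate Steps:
n(h) = -4 + 2*h (n(h) = -4 + (h + h) = -4 + 2*h)
u(b) = -2/(-4 + 3*b) (u(b) = -2/(b + (-4 + 2*b)) = -2/(-4 + 3*b))
j(O, I) = -1/119 + O/7 (j(O, I) = (O - (-2)/(-4 + 3*(-10)))/7 = (O - (-2)/(-4 - 30))/7 = (O - (-2)/(-34))/7 = (O - (-2)*(-1)/34)/7 = (O - 1*1/17)/7 = (O - 1/17)/7 = (-1/17 + O)/7 = -1/119 + O/7)
(38505 + j(79, -13))*(-11399 + 26078) = (38505 + (-1/119 + (1/7)*79))*(-11399 + 26078) = (38505 + (-1/119 + 79/7))*14679 = (38505 + 1342/119)*14679 = (4583437/119)*14679 = 9611467389/17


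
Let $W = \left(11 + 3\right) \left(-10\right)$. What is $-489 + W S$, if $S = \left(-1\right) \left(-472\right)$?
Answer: $-66569$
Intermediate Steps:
$S = 472$
$W = -140$ ($W = 14 \left(-10\right) = -140$)
$-489 + W S = -489 - 66080 = -66569$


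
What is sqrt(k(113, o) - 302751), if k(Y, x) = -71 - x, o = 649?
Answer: 3*I*sqrt(33719) ≈ 550.88*I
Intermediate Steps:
sqrt(k(113, o) - 302751) = sqrt((-71 - 1*649) - 302751) = sqrt((-71 - 649) - 302751) = sqrt(-720 - 302751) = sqrt(-303471) = 3*I*sqrt(33719)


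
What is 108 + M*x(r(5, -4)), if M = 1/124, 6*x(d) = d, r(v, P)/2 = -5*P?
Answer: 10049/93 ≈ 108.05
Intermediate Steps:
r(v, P) = -10*P (r(v, P) = 2*(-5*P) = -10*P)
x(d) = d/6
M = 1/124 ≈ 0.0080645
108 + M*x(r(5, -4)) = 108 + ((-10*(-4))/6)/124 = 108 + ((⅙)*40)/124 = 108 + (1/124)*(20/3) = 108 + 5/93 = 10049/93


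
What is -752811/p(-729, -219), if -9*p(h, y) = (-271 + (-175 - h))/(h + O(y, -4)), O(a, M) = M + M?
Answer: -4993395363/283 ≈ -1.7645e+7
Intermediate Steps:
O(a, M) = 2*M
p(h, y) = -(-446 - h)/(9*(-8 + h)) (p(h, y) = -(-271 + (-175 - h))/(9*(h + 2*(-4))) = -(-446 - h)/(9*(h - 8)) = -(-446 - h)/(9*(-8 + h)))
-752811/p(-729, -219) = -752811*9*(-8 - 729)/(446 - 729) = -752811/((1/9)*(-283)/(-737)) = -752811/((1/9)*(-1/737)*(-283)) = -752811/283/6633 = -752811*6633/283 = -4993395363/283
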